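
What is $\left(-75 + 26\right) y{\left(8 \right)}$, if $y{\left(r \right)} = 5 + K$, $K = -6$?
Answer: $49$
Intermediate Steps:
$y{\left(r \right)} = -1$ ($y{\left(r \right)} = 5 - 6 = -1$)
$\left(-75 + 26\right) y{\left(8 \right)} = \left(-75 + 26\right) \left(-1\right) = \left(-49\right) \left(-1\right) = 49$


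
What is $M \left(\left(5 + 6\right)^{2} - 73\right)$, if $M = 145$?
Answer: $6960$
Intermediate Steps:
$M \left(\left(5 + 6\right)^{2} - 73\right) = 145 \left(\left(5 + 6\right)^{2} - 73\right) = 145 \left(11^{2} - 73\right) = 145 \left(121 - 73\right) = 145 \cdot 48 = 6960$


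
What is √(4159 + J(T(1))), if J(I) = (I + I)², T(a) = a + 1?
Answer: 5*√167 ≈ 64.614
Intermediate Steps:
T(a) = 1 + a
J(I) = 4*I² (J(I) = (2*I)² = 4*I²)
√(4159 + J(T(1))) = √(4159 + 4*(1 + 1)²) = √(4159 + 4*2²) = √(4159 + 4*4) = √(4159 + 16) = √4175 = 5*√167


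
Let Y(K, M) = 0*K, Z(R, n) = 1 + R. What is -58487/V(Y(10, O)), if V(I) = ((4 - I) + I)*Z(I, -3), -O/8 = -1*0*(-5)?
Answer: -58487/4 ≈ -14622.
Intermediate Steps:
O = 0 (O = -8*(-1*0)*(-5) = -0*(-5) = -8*0 = 0)
Y(K, M) = 0
V(I) = 4 + 4*I (V(I) = ((4 - I) + I)*(1 + I) = 4*(1 + I) = 4 + 4*I)
-58487/V(Y(10, O)) = -58487/(4 + 4*0) = -58487/(4 + 0) = -58487/4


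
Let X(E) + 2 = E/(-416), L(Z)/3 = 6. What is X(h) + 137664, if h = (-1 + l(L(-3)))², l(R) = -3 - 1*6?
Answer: 14316823/104 ≈ 1.3766e+5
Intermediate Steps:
L(Z) = 18 (L(Z) = 3*6 = 18)
l(R) = -9 (l(R) = -3 - 6 = -9)
h = 100 (h = (-1 - 9)² = (-10)² = 100)
X(E) = -2 - E/416 (X(E) = -2 + E/(-416) = -2 + E*(-1/416) = -2 - E/416)
X(h) + 137664 = (-2 - 1/416*100) + 137664 = (-2 - 25/104) + 137664 = -233/104 + 137664 = 14316823/104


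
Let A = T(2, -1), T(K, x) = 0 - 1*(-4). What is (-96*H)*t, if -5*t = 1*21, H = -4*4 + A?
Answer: -24192/5 ≈ -4838.4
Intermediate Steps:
T(K, x) = 4 (T(K, x) = 0 + 4 = 4)
A = 4
H = -12 (H = -4*4 + 4 = -16 + 4 = -12)
t = -21/5 ≈ -4.2000
(-96*H)*t = -96*(-12)*(-21/5) = 1152*(-21/5) = -24192/5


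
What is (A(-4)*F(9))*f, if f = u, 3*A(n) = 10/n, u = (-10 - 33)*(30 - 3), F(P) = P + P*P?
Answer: 87075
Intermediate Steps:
F(P) = P + P**2
u = -1161 (u = -43*27 = -1161)
A(n) = 10/(3*n) (A(n) = (10/n)/3 = 10/(3*n))
f = -1161
(A(-4)*F(9))*f = (((10/3)/(-4))*(9*(1 + 9)))*(-1161) = (((10/3)*(-1/4))*(9*10))*(-1161) = -5/6*90*(-1161) = -75*(-1161) = 87075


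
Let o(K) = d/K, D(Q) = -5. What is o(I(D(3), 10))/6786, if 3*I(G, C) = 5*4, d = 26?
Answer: 1/1740 ≈ 0.00057471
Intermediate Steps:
I(G, C) = 20/3 (I(G, C) = (5*4)/3 = (⅓)*20 = 20/3)
o(K) = 26/K
o(I(D(3), 10))/6786 = (26/(20/3))/6786 = (26*(3/20))*(1/6786) = (39/10)*(1/6786) = 1/1740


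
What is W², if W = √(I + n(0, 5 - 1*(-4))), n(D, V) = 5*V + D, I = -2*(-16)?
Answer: 77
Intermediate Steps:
I = 32
n(D, V) = D + 5*V
W = √77 (W = √(32 + (0 + 5*(5 - 1*(-4)))) = √(32 + (0 + 5*(5 + 4))) = √(32 + (0 + 5*9)) = √(32 + (0 + 45)) = √(32 + 45) = √77 ≈ 8.7750)
W² = (√77)² = 77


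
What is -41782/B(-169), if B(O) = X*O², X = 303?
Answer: -3214/665691 ≈ -0.0048281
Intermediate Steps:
B(O) = 303*O²
-41782/B(-169) = -41782/(303*(-169)²) = -41782/(303*28561) = -41782/8653983 = -41782*1/8653983 = -3214/665691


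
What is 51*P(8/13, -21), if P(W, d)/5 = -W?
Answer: -2040/13 ≈ -156.92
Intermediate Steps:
P(W, d) = -5*W (P(W, d) = 5*(-W) = -5*W)
51*P(8/13, -21) = 51*(-40/13) = -2040/13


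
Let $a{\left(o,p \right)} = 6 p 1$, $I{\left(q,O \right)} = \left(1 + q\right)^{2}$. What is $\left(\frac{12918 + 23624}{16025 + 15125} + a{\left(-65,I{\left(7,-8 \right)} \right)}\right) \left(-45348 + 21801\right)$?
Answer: $- \frac{141260124837}{15575} \approx -9.0697 \cdot 10^{6}$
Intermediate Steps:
$a{\left(o,p \right)} = 6 p$
$\left(\frac{12918 + 23624}{16025 + 15125} + a{\left(-65,I{\left(7,-8 \right)} \right)}\right) \left(-45348 + 21801\right) = \left(\frac{12918 + 23624}{16025 + 15125} + 6 \left(1 + 7\right)^{2}\right) \left(-45348 + 21801\right) = \left(\frac{36542}{31150} + 6 \cdot 8^{2}\right) \left(-23547\right) = \left(36542 \cdot \frac{1}{31150} + 6 \cdot 64\right) \left(-23547\right) = \left(\frac{18271}{15575} + 384\right) \left(-23547\right) = \frac{5999071}{15575} \left(-23547\right) = - \frac{141260124837}{15575}$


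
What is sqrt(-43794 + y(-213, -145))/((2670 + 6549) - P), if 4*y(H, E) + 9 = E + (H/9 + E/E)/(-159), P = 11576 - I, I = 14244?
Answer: I*sqrt(4432514126)/3780066 ≈ 0.017613*I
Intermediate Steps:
P = -2668 (P = 11576 - 1*14244 = 11576 - 14244 = -2668)
y(H, E) = -358/159 - H/5724 + E/4 (y(H, E) = -9/4 + (E + (H/9 + E/E)/(-159))/4 = -9/4 + (E + (H*(1/9) + 1)*(-1/159))/4 = -9/4 + (E + (H/9 + 1)*(-1/159))/4 = -9/4 + (E + (1 + H/9)*(-1/159))/4 = -9/4 + (E + (-1/159 - H/1431))/4 = -9/4 + (-1/159 + E - H/1431)/4 = -9/4 + (-1/636 - H/5724 + E/4) = -358/159 - H/5724 + E/4)
sqrt(-43794 + y(-213, -145))/((2670 + 6549) - P) = sqrt(-43794 + (-358/159 - 1/5724*(-213) + (1/4)*(-145)))/((2670 + 6549) - 1*(-2668)) = sqrt(-43794 + (-358/159 + 71/1908 - 145/4))/(9219 + 2668) = sqrt(-43794 - 36695/954)/11887 = sqrt(-41816171/954)*(1/11887) = (I*sqrt(4432514126)/318)*(1/11887) = I*sqrt(4432514126)/3780066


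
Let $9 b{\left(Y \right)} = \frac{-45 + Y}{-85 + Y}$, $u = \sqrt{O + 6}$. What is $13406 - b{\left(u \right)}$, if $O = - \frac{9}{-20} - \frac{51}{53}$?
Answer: $\frac{307774255333}{22958049} + \frac{80 \sqrt{1541505}}{68874147} \approx 13406.0$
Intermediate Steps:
$O = - \frac{543}{1060}$ ($O = \left(-9\right) \left(- \frac{1}{20}\right) - \frac{51}{53} = \frac{9}{20} - \frac{51}{53} = - \frac{543}{1060} \approx -0.51226$)
$u = \frac{\sqrt{1541505}}{530}$ ($u = \sqrt{- \frac{543}{1060} + 6} = \sqrt{\frac{5817}{1060}} = \frac{\sqrt{1541505}}{530} \approx 2.3426$)
$b{\left(Y \right)} = \frac{-45 + Y}{9 \left(-85 + Y\right)}$ ($b{\left(Y \right)} = \frac{\left(-45 + Y\right) \frac{1}{-85 + Y}}{9} = \frac{\frac{1}{-85 + Y} \left(-45 + Y\right)}{9} = \frac{-45 + Y}{9 \left(-85 + Y\right)}$)
$13406 - b{\left(u \right)} = 13406 - \frac{-45 + \frac{\sqrt{1541505}}{530}}{9 \left(-85 + \frac{\sqrt{1541505}}{530}\right)}$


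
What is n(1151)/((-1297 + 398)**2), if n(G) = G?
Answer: 1151/808201 ≈ 0.0014242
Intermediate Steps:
n(1151)/((-1297 + 398)**2) = 1151/((-1297 + 398)**2) = 1151/((-899)**2) = 1151/808201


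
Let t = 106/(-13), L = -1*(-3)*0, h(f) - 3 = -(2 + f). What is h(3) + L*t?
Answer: -2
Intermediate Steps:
h(f) = 1 - f (h(f) = 3 - (2 + f) = 3 + (-2 - f) = 1 - f)
L = 0 (L = 3*0 = 0)
t = -106/13 (t = 106*(-1/13) = -106/13 ≈ -8.1538)
h(3) + L*t = (1 - 1*3) + 0*(-106/13) = (1 - 3) + 0 = -2 + 0 = -2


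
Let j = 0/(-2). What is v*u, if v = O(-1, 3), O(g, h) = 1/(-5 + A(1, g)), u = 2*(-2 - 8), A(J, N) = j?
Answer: 4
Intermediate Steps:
j = 0 (j = 0*(-½) = 0)
A(J, N) = 0
u = -20 (u = 2*(-10) = -20)
O(g, h) = -⅕ (O(g, h) = 1/(-5 + 0) = 1/(-5) = -⅕)
v = -⅕ ≈ -0.20000
v*u = -⅕*(-20) = 4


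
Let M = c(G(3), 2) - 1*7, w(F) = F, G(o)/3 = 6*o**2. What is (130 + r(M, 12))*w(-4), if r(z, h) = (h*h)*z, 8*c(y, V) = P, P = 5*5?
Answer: 1712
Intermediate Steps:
G(o) = 18*o**2 (G(o) = 3*(6*o**2) = 18*o**2)
P = 25
c(y, V) = 25/8 (c(y, V) = (1/8)*25 = 25/8)
M = -31/8 (M = 25/8 - 1*7 = 25/8 - 7 = -31/8 ≈ -3.8750)
r(z, h) = z*h**2 (r(z, h) = h**2*z = z*h**2)
(130 + r(M, 12))*w(-4) = (130 - 31/8*12**2)*(-4) = (130 - 31/8*144)*(-4) = (130 - 558)*(-4) = -428*(-4) = 1712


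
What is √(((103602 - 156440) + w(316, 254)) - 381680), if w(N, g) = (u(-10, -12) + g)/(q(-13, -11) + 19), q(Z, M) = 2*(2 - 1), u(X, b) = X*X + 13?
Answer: I*√191614731/21 ≈ 659.17*I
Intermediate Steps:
u(X, b) = 13 + X² (u(X, b) = X² + 13 = 13 + X²)
q(Z, M) = 2 (q(Z, M) = 2*1 = 2)
w(N, g) = 113/21 + g/21 (w(N, g) = ((13 + (-10)²) + g)/(2 + 19) = ((13 + 100) + g)/21 = (113 + g)*(1/21) = 113/21 + g/21)
√(((103602 - 156440) + w(316, 254)) - 381680) = √(((103602 - 156440) + (113/21 + (1/21)*254)) - 381680) = √((-52838 + (113/21 + 254/21)) - 381680) = √((-52838 + 367/21) - 381680) = √(-1109231/21 - 381680) = √(-9124511/21) = I*√191614731/21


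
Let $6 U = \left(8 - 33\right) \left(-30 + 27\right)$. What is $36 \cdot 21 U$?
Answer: $9450$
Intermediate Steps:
$U = \frac{25}{2}$ ($U = \frac{\left(8 - 33\right) \left(-30 + 27\right)}{6} = \frac{\left(-25\right) \left(-3\right)}{6} = \frac{1}{6} \cdot 75 = \frac{25}{2} \approx 12.5$)
$36 \cdot 21 U = 36 \cdot 21 \cdot \frac{25}{2} = 756 \cdot \frac{25}{2} = 9450$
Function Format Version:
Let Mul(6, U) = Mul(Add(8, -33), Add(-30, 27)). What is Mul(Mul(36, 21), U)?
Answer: 9450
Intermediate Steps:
U = Rational(25, 2) (U = Mul(Rational(1, 6), Mul(Add(8, -33), Add(-30, 27))) = Mul(Rational(1, 6), Mul(-25, -3)) = Mul(Rational(1, 6), 75) = Rational(25, 2) ≈ 12.500)
Mul(Mul(36, 21), U) = Mul(Mul(36, 21), Rational(25, 2)) = Mul(756, Rational(25, 2)) = 9450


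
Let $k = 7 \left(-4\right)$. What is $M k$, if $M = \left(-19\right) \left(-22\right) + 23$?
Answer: $-12348$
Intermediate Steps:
$k = -28$
$M = 441$ ($M = 418 + 23 = 441$)
$M k = 441 \left(-28\right) = -12348$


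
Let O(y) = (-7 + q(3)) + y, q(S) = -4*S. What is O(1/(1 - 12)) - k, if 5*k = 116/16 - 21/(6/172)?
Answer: 21969/220 ≈ 99.859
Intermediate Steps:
k = -2379/20 (k = (116/16 - 21/(6/172))/5 = (116*(1/16) - 21/(6*(1/172)))/5 = (29/4 - 21/3/86)/5 = (29/4 - 21*86/3)/5 = (29/4 - 602)/5 = (⅕)*(-2379/4) = -2379/20 ≈ -118.95)
O(y) = -19 + y (O(y) = (-7 - 4*3) + y = (-7 - 12) + y = -19 + y)
O(1/(1 - 12)) - k = (-19 + 1/(1 - 12)) - 1*(-2379/20) = (-19 + 1/(-11)) + 2379/20 = (-19 - 1/11) + 2379/20 = -210/11 + 2379/20 = 21969/220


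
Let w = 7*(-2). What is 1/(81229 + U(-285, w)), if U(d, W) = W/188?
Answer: 94/7635519 ≈ 1.2311e-5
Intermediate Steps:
w = -14
U(d, W) = W/188 (U(d, W) = W*(1/188) = W/188)
1/(81229 + U(-285, w)) = 1/(81229 + (1/188)*(-14)) = 1/(81229 - 7/94) = 1/(7635519/94) = 94/7635519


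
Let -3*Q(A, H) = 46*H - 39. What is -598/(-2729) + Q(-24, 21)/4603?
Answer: 1909333/12561587 ≈ 0.15200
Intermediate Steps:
Q(A, H) = 13 - 46*H/3 (Q(A, H) = -(46*H - 39)/3 = -(-39 + 46*H)/3 = 13 - 46*H/3)
-598/(-2729) + Q(-24, 21)/4603 = -598/(-2729) + (13 - 46/3*21)/4603 = -598*(-1/2729) + (13 - 322)*(1/4603) = 598/2729 - 309*1/4603 = 598/2729 - 309/4603 = 1909333/12561587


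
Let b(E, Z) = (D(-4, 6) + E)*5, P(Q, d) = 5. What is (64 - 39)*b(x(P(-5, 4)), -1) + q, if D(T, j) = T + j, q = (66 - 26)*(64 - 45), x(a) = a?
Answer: 1635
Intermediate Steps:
q = 760 (q = 40*19 = 760)
b(E, Z) = 10 + 5*E (b(E, Z) = ((-4 + 6) + E)*5 = (2 + E)*5 = 10 + 5*E)
(64 - 39)*b(x(P(-5, 4)), -1) + q = (64 - 39)*(10 + 5*5) + 760 = 25*(10 + 25) + 760 = 25*35 + 760 = 875 + 760 = 1635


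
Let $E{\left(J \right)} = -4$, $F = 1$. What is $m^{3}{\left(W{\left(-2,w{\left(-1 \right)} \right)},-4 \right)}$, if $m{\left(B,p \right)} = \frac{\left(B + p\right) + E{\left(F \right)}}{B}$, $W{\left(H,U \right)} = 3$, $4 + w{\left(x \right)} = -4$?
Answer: $- \frac{125}{27} \approx -4.6296$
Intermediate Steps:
$w{\left(x \right)} = -8$ ($w{\left(x \right)} = -4 - 4 = -8$)
$m{\left(B,p \right)} = \frac{-4 + B + p}{B}$ ($m{\left(B,p \right)} = \frac{\left(B + p\right) - 4}{B} = \frac{-4 + B + p}{B}$)
$m^{3}{\left(W{\left(-2,w{\left(-1 \right)} \right)},-4 \right)} = \left(\frac{-4 + 3 - 4}{3}\right)^{3} = \left(\frac{1}{3} \left(-5\right)\right)^{3} = \left(- \frac{5}{3}\right)^{3} = - \frac{125}{27}$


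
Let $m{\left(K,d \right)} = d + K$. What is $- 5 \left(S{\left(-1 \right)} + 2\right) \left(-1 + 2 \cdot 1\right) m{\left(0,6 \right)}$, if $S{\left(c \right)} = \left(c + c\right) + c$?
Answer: $30$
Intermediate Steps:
$m{\left(K,d \right)} = K + d$
$S{\left(c \right)} = 3 c$ ($S{\left(c \right)} = 2 c + c = 3 c$)
$- 5 \left(S{\left(-1 \right)} + 2\right) \left(-1 + 2 \cdot 1\right) m{\left(0,6 \right)} = - 5 \left(3 \left(-1\right) + 2\right) \left(-1 + 2 \cdot 1\right) \left(0 + 6\right) = - 5 \left(-3 + 2\right) \left(-1 + 2\right) 6 = \left(-5\right) \left(-1\right) 1 \cdot 6 = 5 \cdot 1 \cdot 6 = 5 \cdot 6 = 30$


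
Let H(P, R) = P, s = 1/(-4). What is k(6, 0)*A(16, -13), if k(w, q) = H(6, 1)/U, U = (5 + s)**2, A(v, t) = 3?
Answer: 288/361 ≈ 0.79778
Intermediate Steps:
s = -1/4 (s = 1*(-1/4) = -1/4 ≈ -0.25000)
U = 361/16 (U = (5 - 1/4)**2 = (19/4)**2 = 361/16 ≈ 22.563)
k(w, q) = 96/361 (k(w, q) = 6/(361/16) = 6*(16/361) = 96/361)
k(6, 0)*A(16, -13) = (96/361)*3 = 288/361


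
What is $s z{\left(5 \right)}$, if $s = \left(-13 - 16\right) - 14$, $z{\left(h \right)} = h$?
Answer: $-215$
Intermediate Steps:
$s = -43$ ($s = -29 - 14 = -43$)
$s z{\left(5 \right)} = \left(-43\right) 5 = -215$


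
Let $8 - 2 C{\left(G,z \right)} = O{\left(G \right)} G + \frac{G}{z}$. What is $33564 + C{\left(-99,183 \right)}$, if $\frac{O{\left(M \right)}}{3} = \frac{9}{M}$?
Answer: $\frac{2046841}{61} \approx 33555.0$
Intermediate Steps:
$O{\left(M \right)} = \frac{27}{M}$ ($O{\left(M \right)} = 3 \frac{9}{M} = \frac{27}{M}$)
$C{\left(G,z \right)} = - \frac{19}{2} - \frac{G}{2 z}$ ($C{\left(G,z \right)} = 4 - \frac{\frac{27}{G} G + \frac{G}{z}}{2} = 4 - \frac{27 + \frac{G}{z}}{2} = 4 - \left(\frac{27}{2} + \frac{G}{2 z}\right) = - \frac{19}{2} - \frac{G}{2 z}$)
$33564 + C{\left(-99,183 \right)} = 33564 + \frac{\left(-1\right) \left(-99\right) - 3477}{2 \cdot 183} = 33564 + \frac{1}{2} \cdot \frac{1}{183} \left(99 - 3477\right) = 33564 + \frac{1}{2} \cdot \frac{1}{183} \left(-3378\right) = 33564 - \frac{563}{61} = \frac{2046841}{61}$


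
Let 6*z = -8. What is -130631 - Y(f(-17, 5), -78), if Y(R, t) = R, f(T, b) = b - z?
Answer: -391912/3 ≈ -1.3064e+5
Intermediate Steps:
z = -4/3 (z = (⅙)*(-8) = -4/3 ≈ -1.3333)
f(T, b) = 4/3 + b (f(T, b) = b - 1*(-4/3) = b + 4/3 = 4/3 + b)
-130631 - Y(f(-17, 5), -78) = -130631 - (4/3 + 5) = -130631 - 1*19/3 = -130631 - 19/3 = -391912/3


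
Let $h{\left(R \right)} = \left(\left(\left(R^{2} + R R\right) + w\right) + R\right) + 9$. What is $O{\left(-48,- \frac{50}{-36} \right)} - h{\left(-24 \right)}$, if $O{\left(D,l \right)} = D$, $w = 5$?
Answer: $-1190$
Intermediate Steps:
$h{\left(R \right)} = 14 + R + 2 R^{2}$ ($h{\left(R \right)} = \left(\left(\left(R^{2} + R R\right) + 5\right) + R\right) + 9 = \left(\left(\left(R^{2} + R^{2}\right) + 5\right) + R\right) + 9 = \left(\left(2 R^{2} + 5\right) + R\right) + 9 = \left(\left(5 + 2 R^{2}\right) + R\right) + 9 = \left(5 + R + 2 R^{2}\right) + 9 = 14 + R + 2 R^{2}$)
$O{\left(-48,- \frac{50}{-36} \right)} - h{\left(-24 \right)} = -48 - \left(14 - 24 + 2 \left(-24\right)^{2}\right) = -48 - \left(14 - 24 + 2 \cdot 576\right) = -48 - \left(14 - 24 + 1152\right) = -48 - 1142 = -1190$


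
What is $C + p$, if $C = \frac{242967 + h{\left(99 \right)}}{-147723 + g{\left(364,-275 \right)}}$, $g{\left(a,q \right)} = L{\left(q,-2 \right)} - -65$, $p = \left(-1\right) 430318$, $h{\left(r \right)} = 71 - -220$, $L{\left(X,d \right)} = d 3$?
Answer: $- \frac{31771360205}{73832} \approx -4.3032 \cdot 10^{5}$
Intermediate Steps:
$L{\left(X,d \right)} = 3 d$
$h{\left(r \right)} = 291$ ($h{\left(r \right)} = 71 + 220 = 291$)
$p = -430318$
$g{\left(a,q \right)} = 59$ ($g{\left(a,q \right)} = 3 \left(-2\right) - -65 = -6 + 65 = 59$)
$C = - \frac{121629}{73832}$ ($C = \frac{242967 + 291}{-147723 + 59} = \frac{243258}{-147664} = 243258 \left(- \frac{1}{147664}\right) = - \frac{121629}{73832} \approx -1.6474$)
$C + p = - \frac{121629}{73832} - 430318 = - \frac{31771360205}{73832}$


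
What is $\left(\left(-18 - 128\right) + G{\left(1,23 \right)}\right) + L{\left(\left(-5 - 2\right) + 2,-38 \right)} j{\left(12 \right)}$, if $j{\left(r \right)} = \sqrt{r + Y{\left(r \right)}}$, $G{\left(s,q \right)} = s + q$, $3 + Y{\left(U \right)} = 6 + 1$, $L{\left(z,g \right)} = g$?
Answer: $-274$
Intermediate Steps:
$Y{\left(U \right)} = 4$ ($Y{\left(U \right)} = -3 + \left(6 + 1\right) = -3 + 7 = 4$)
$G{\left(s,q \right)} = q + s$
$j{\left(r \right)} = \sqrt{4 + r}$ ($j{\left(r \right)} = \sqrt{r + 4} = \sqrt{4 + r}$)
$\left(\left(-18 - 128\right) + G{\left(1,23 \right)}\right) + L{\left(\left(-5 - 2\right) + 2,-38 \right)} j{\left(12 \right)} = \left(\left(-18 - 128\right) + \left(23 + 1\right)\right) - 38 \sqrt{4 + 12} = \left(-146 + 24\right) - 38 \sqrt{16} = -122 - 152 = -274$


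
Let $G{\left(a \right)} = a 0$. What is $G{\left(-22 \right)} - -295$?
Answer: $295$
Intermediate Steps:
$G{\left(a \right)} = 0$
$G{\left(-22 \right)} - -295 = 0 - -295 = 0 + 295 = 295$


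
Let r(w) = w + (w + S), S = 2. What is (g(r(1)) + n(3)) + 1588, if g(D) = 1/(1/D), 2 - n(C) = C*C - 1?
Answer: 1586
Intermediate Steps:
r(w) = 2 + 2*w (r(w) = w + (w + 2) = w + (2 + w) = 2 + 2*w)
n(C) = 3 - C**2 (n(C) = 2 - (C*C - 1) = 2 - (C**2 - 1) = 2 - (-1 + C**2) = 2 + (1 - C**2) = 3 - C**2)
g(D) = D
(g(r(1)) + n(3)) + 1588 = ((2 + 2*1) + (3 - 1*3**2)) + 1588 = ((2 + 2) + (3 - 1*9)) + 1588 = (4 + (3 - 9)) + 1588 = (4 - 6) + 1588 = -2 + 1588 = 1586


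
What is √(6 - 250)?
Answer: 2*I*√61 ≈ 15.62*I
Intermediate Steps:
√(6 - 250) = √(-244) = 2*I*√61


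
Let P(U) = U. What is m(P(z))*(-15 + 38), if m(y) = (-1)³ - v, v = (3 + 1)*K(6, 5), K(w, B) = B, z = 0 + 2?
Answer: -483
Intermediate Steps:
z = 2
v = 20 (v = (3 + 1)*5 = 4*5 = 20)
m(y) = -21 (m(y) = (-1)³ - 1*20 = -1 - 20 = -21)
m(P(z))*(-15 + 38) = -21*(-15 + 38) = -21*23 = -483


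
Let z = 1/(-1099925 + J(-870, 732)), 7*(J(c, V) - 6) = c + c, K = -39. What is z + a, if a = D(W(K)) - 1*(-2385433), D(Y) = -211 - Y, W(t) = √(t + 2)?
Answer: 18369007265399/7701173 - I*√37 ≈ 2.3852e+6 - 6.0828*I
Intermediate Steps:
W(t) = √(2 + t)
J(c, V) = 6 + 2*c/7 (J(c, V) = 6 + (c + c)/7 = 6 + (2*c)/7 = 6 + 2*c/7)
a = 2385222 - I*√37 (a = (-211 - √(2 - 39)) - 1*(-2385433) = (-211 - √(-37)) + 2385433 = (-211 - I*√37) + 2385433 = 2385222 - I*√37 ≈ 2.3852e+6 - 6.0828*I)
z = -7/7701173 (z = 1/(-1099925 + (6 + (2/7)*(-870))) = 1/(-1099925 + (6 - 1740/7)) = 1/(-1099925 - 1698/7) = 1/(-7701173/7) = -7/7701173 ≈ -9.0895e-7)
z + a = -7/7701173 + (2385222 - I*√37) = 18369007265399/7701173 - I*√37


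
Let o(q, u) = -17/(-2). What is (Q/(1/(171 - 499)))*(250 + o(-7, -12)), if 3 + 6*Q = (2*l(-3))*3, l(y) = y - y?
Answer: 42394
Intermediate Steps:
l(y) = 0
o(q, u) = 17/2 (o(q, u) = -17*(-½) = 17/2)
Q = -½ (Q = -½ + ((2*0)*3)/6 = -½ + (0*3)/6 = -½ + (⅙)*0 = -½ + 0 = -½ ≈ -0.50000)
(Q/(1/(171 - 499)))*(250 + o(-7, -12)) = (-1/(2*(1/(171 - 499))))*(250 + 17/2) = -1/(2*(1/(-328)))*(517/2) = -1/(2*(-1/328))*(517/2) = -½*(-328)*(517/2) = 164*(517/2) = 42394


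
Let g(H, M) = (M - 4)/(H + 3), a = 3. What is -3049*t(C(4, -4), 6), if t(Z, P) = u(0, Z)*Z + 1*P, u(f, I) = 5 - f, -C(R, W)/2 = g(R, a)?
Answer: -158548/7 ≈ -22650.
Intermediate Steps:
g(H, M) = (-4 + M)/(3 + H)
C(R, W) = 2/(3 + R) (C(R, W) = -2*(-4 + 3)/(3 + R) = -2*(-1)/(3 + R) = -(-2)/(3 + R) = 2/(3 + R))
t(Z, P) = P + 5*Z (t(Z, P) = (5 - 1*0)*Z + 1*P = (5 + 0)*Z + P = 5*Z + P = P + 5*Z)
-3049*t(C(4, -4), 6) = -3049*(6 + 5*(2/(3 + 4))) = -3049*(6 + 5*(2/7)) = -3049*(6 + 10/7) = -3049*52/7 = -158548/7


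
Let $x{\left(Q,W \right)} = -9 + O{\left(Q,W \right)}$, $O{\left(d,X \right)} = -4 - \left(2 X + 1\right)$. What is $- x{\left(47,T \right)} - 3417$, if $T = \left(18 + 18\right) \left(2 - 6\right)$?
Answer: $-3691$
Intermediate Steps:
$T = -144$ ($T = 36 \left(-4\right) = -144$)
$O{\left(d,X \right)} = -5 - 2 X$ ($O{\left(d,X \right)} = -4 - \left(1 + 2 X\right) = -5 - 2 X$)
$x{\left(Q,W \right)} = -14 - 2 W$ ($x{\left(Q,W \right)} = -9 - \left(5 + 2 W\right) = -14 - 2 W$)
$- x{\left(47,T \right)} - 3417 = - (-14 - -288) - 3417 = - (-14 + 288) - 3417 = \left(-1\right) 274 - 3417 = -274 - 3417 = -3691$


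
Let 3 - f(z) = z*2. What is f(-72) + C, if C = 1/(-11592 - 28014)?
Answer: 5822081/39606 ≈ 147.00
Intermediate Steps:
f(z) = 3 - 2*z (f(z) = 3 - z*2 = 3 - 2*z)
C = -1/39606 (C = 1/(-39606) = -1/39606 ≈ -2.5249e-5)
f(-72) + C = (3 - 2*(-72)) - 1/39606 = (3 + 144) - 1/39606 = 147 - 1/39606 = 5822081/39606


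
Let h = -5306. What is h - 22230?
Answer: -27536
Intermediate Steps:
h - 22230 = -5306 - 22230 = -27536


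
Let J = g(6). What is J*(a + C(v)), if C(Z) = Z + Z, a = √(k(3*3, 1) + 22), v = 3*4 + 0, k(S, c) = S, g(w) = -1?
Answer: -24 - √31 ≈ -29.568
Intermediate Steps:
J = -1
v = 12 (v = 12 + 0 = 12)
a = √31 (a = √(3*3 + 22) = √(9 + 22) = √31 ≈ 5.5678)
C(Z) = 2*Z
J*(a + C(v)) = -(√31 + 2*12) = -(√31 + 24) = -(24 + √31) = -24 - √31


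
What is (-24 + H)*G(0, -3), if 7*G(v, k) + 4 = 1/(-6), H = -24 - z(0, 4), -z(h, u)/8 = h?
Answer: 200/7 ≈ 28.571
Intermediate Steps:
z(h, u) = -8*h
H = -24 (H = -24 - (-8)*0 = -24 - 1*0 = -24 + 0 = -24)
G(v, k) = -25/42 (G(v, k) = -4/7 + (⅐)/(-6) = -4/7 + (⅐)*(-⅙) = -4/7 - 1/42 = -25/42)
(-24 + H)*G(0, -3) = (-24 - 24)*(-25/42) = -48*(-25/42) = 200/7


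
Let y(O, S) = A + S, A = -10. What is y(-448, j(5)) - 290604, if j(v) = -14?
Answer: -290628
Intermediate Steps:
y(O, S) = -10 + S
y(-448, j(5)) - 290604 = (-10 - 14) - 290604 = -24 - 290604 = -290628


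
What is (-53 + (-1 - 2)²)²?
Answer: 1936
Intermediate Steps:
(-53 + (-1 - 2)²)² = (-53 + (-3)²)² = (-53 + 9)² = (-44)² = 1936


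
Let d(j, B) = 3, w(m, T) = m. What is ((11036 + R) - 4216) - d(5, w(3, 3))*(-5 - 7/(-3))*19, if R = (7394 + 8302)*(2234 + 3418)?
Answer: 88720764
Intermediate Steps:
R = 88713792 (R = 15696*5652 = 88713792)
((11036 + R) - 4216) - d(5, w(3, 3))*(-5 - 7/(-3))*19 = ((11036 + 88713792) - 4216) - 3*(-5 - 7/(-3))*19 = (88724828 - 4216) - 3*(-5 - 7*(-1/3))*19 = 88720612 - 3*(-5 + 7/3)*19 = 88720612 - 3*(-8/3)*19 = 88720612 - (-8)*19 = 88720612 - 1*(-152) = 88720612 + 152 = 88720764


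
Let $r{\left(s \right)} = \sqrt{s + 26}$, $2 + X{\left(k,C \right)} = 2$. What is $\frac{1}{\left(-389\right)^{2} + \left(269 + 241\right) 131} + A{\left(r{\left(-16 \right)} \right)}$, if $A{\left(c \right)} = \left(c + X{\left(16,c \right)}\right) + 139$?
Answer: $\frac{30320210}{218131} + \sqrt{10} \approx 142.16$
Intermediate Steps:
$X{\left(k,C \right)} = 0$ ($X{\left(k,C \right)} = -2 + 2 = 0$)
$r{\left(s \right)} = \sqrt{26 + s}$
$A{\left(c \right)} = 139 + c$ ($A{\left(c \right)} = \left(c + 0\right) + 139 = c + 139 = 139 + c$)
$\frac{1}{\left(-389\right)^{2} + \left(269 + 241\right) 131} + A{\left(r{\left(-16 \right)} \right)} = \frac{1}{\left(-389\right)^{2} + \left(269 + 241\right) 131} + \left(139 + \sqrt{26 - 16}\right) = \frac{1}{151321 + 510 \cdot 131} + \left(139 + \sqrt{10}\right) = \frac{1}{151321 + 66810} + \left(139 + \sqrt{10}\right) = \frac{1}{218131} + \left(139 + \sqrt{10}\right) = \frac{30320210}{218131} + \sqrt{10}$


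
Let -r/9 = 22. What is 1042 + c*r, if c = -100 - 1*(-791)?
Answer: -135776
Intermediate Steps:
r = -198 (r = -9*22 = -198)
c = 691 (c = -100 + 791 = 691)
1042 + c*r = 1042 + 691*(-198) = 1042 - 136818 = -135776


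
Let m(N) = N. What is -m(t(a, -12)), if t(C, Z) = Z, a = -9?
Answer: 12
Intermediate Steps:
-m(t(a, -12)) = -1*(-12) = 12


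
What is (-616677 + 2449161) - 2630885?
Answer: -798401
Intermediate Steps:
(-616677 + 2449161) - 2630885 = 1832484 - 2630885 = -798401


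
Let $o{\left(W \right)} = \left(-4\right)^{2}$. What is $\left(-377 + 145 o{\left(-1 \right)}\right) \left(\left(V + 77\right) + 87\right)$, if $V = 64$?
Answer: $443004$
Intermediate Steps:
$o{\left(W \right)} = 16$
$\left(-377 + 145 o{\left(-1 \right)}\right) \left(\left(V + 77\right) + 87\right) = \left(-377 + 145 \cdot 16\right) \left(\left(64 + 77\right) + 87\right) = \left(-377 + 2320\right) \left(141 + 87\right) = 1943 \cdot 228 = 443004$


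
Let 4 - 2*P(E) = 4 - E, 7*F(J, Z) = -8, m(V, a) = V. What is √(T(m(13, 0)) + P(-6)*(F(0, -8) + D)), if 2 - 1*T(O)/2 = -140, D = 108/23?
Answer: 2*√1771322/161 ≈ 16.533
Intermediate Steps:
D = 108/23 (D = 108*(1/23) = 108/23 ≈ 4.6956)
T(O) = 284 (T(O) = 4 - 2*(-140) = 4 + 280 = 284)
F(J, Z) = -8/7 (F(J, Z) = (⅐)*(-8) = -8/7)
P(E) = E/2 (P(E) = 2 - (4 - E)/2 = 2 + (-2 + E/2) = E/2)
√(T(m(13, 0)) + P(-6)*(F(0, -8) + D)) = √(284 + ((½)*(-6))*(-8/7 + 108/23)) = √(284 - 3*572/161) = √(284 - 1716/161) = √(44008/161) = 2*√1771322/161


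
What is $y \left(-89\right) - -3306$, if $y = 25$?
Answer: $1081$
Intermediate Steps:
$y \left(-89\right) - -3306 = 25 \left(-89\right) - -3306 = -2225 + 3306 = 1081$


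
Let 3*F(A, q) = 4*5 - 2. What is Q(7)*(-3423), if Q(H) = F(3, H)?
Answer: -20538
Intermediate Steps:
F(A, q) = 6 (F(A, q) = (4*5 - 2)/3 = (20 - 2)/3 = (⅓)*18 = 6)
Q(H) = 6
Q(7)*(-3423) = 6*(-3423) = -20538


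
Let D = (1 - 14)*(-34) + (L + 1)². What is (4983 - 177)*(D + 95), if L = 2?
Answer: 2624076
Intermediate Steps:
D = 451 (D = (1 - 14)*(-34) + (2 + 1)² = -13*(-34) + 3² = 442 + 9 = 451)
(4983 - 177)*(D + 95) = (4983 - 177)*(451 + 95) = 4806*546 = 2624076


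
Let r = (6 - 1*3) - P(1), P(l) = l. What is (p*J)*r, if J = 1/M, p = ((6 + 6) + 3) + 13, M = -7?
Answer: -8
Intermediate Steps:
r = 2 (r = (6 - 1*3) - 1*1 = (6 - 3) - 1 = 3 - 1 = 2)
p = 28 (p = (12 + 3) + 13 = 15 + 13 = 28)
J = -⅐ (J = 1/(-7) = -⅐ ≈ -0.14286)
(p*J)*r = (28*(-⅐))*2 = -4*2 = -8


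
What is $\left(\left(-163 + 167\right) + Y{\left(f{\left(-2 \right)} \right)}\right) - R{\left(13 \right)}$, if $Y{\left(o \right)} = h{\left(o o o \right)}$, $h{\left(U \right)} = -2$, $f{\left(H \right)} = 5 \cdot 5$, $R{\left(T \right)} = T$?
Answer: $-11$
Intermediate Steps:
$f{\left(H \right)} = 25$
$Y{\left(o \right)} = -2$
$\left(\left(-163 + 167\right) + Y{\left(f{\left(-2 \right)} \right)}\right) - R{\left(13 \right)} = \left(\left(-163 + 167\right) - 2\right) - 13 = \left(4 - 2\right) - 13 = 2 - 13 = -11$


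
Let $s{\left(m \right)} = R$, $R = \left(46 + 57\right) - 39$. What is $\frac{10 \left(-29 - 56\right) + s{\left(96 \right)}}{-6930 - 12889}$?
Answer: $\frac{786}{19819} \approx 0.039659$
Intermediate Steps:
$R = 64$ ($R = 103 - 39 = 64$)
$s{\left(m \right)} = 64$
$\frac{10 \left(-29 - 56\right) + s{\left(96 \right)}}{-6930 - 12889} = \frac{10 \left(-29 - 56\right) + 64}{-6930 - 12889} = \frac{10 \left(-85\right) + 64}{-6930 - 12889} = \frac{-850 + 64}{-6930 - 12889} = - \frac{786}{-19819} = \left(-786\right) \left(- \frac{1}{19819}\right) = \frac{786}{19819}$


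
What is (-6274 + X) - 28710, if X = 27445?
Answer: -7539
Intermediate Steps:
(-6274 + X) - 28710 = (-6274 + 27445) - 28710 = 21171 - 28710 = -7539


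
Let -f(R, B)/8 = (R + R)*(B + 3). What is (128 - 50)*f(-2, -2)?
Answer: 2496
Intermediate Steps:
f(R, B) = -16*R*(3 + B) (f(R, B) = -8*(R + R)*(B + 3) = -8*2*R*(3 + B) = -16*R*(3 + B))
(128 - 50)*f(-2, -2) = (128 - 50)*(-16*(-2)*(3 - 2)) = 78*(-16*(-2)*1) = 78*32 = 2496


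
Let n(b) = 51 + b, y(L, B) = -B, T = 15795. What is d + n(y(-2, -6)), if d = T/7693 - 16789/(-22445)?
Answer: 10325831497/172669385 ≈ 59.801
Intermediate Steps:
d = 483676552/172669385 (d = 15795/7693 - 16789/(-22445) = 15795*(1/7693) - 16789*(-1/22445) = 15795/7693 + 16789/22445 = 483676552/172669385 ≈ 2.8012)
d + n(y(-2, -6)) = 483676552/172669385 + (51 - 1*(-6)) = 483676552/172669385 + (51 + 6) = 483676552/172669385 + 57 = 10325831497/172669385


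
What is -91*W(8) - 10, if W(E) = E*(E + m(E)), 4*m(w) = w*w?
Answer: -17482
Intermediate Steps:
m(w) = w²/4 (m(w) = (w*w)/4 = w²/4)
W(E) = E*(E + E²/4)
-91*W(8) - 10 = -91*8²*(4 + 8)/4 - 10 = -91*64*12/4 - 10 = -91*192 - 10 = -17472 - 10 = -17482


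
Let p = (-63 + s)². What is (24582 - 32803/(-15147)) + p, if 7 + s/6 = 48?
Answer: 879634240/15147 ≈ 58073.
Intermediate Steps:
s = 246 (s = -42 + 6*48 = -42 + 288 = 246)
p = 33489 (p = (-63 + 246)² = 183² = 33489)
(24582 - 32803/(-15147)) + p = (24582 - 32803/(-15147)) + 33489 = (24582 - 32803*(-1/15147)) + 33489 = (24582 + 32803/15147) + 33489 = 372376357/15147 + 33489 = 879634240/15147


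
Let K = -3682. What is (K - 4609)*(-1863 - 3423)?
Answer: 43826226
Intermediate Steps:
(K - 4609)*(-1863 - 3423) = (-3682 - 4609)*(-1863 - 3423) = -8291*(-5286) = 43826226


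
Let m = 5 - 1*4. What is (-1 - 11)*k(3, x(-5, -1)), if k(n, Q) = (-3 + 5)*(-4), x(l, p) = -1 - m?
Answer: 96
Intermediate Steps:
m = 1 (m = 5 - 4 = 1)
x(l, p) = -2 (x(l, p) = -1 - 1*1 = -1 - 1 = -2)
k(n, Q) = -8 (k(n, Q) = 2*(-4) = -8)
(-1 - 11)*k(3, x(-5, -1)) = (-1 - 11)*(-8) = -12*(-8) = 96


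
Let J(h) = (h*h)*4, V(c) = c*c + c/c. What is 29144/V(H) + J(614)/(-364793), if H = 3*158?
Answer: -328177793976/81960596861 ≈ -4.0041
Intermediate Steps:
H = 474
V(c) = 1 + c² (V(c) = c² + 1 = 1 + c²)
J(h) = 4*h² (J(h) = h²*4 = 4*h²)
29144/V(H) + J(614)/(-364793) = 29144/(1 + 474²) + (4*614²)/(-364793) = 29144/(1 + 224676) + (4*376996)*(-1/364793) = 29144/224677 + 1507984*(-1/364793) = 29144*(1/224677) - 1507984/364793 = 29144/224677 - 1507984/364793 = -328177793976/81960596861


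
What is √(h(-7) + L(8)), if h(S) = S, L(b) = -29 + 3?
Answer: I*√33 ≈ 5.7446*I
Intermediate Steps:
L(b) = -26
√(h(-7) + L(8)) = √(-7 - 26) = √(-33) = I*√33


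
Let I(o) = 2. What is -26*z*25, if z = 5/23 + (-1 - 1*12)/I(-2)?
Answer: 93925/23 ≈ 4083.7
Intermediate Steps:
z = -289/46 (z = 5/23 + (-1 - 1*12)/2 = 5*(1/23) + (-1 - 12)*(½) = 5/23 - 13*½ = 5/23 - 13/2 = -289/46 ≈ -6.2826)
-26*z*25 = -26*(-289/46)*25 = (3757/23)*25 = 93925/23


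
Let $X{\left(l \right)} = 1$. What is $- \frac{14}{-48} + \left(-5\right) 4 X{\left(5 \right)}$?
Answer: $- \frac{473}{24} \approx -19.708$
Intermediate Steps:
$- \frac{14}{-48} + \left(-5\right) 4 X{\left(5 \right)} = - \frac{14}{-48} + \left(-5\right) 4 \cdot 1 = \left(-14\right) \left(- \frac{1}{48}\right) - 20 = \frac{7}{24} - 20 = - \frac{473}{24}$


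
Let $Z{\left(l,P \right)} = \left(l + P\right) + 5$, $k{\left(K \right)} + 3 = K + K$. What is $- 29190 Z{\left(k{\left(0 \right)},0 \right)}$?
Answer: $-58380$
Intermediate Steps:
$k{\left(K \right)} = -3 + 2 K$ ($k{\left(K \right)} = -3 + \left(K + K\right) = -3 + 2 K$)
$Z{\left(l,P \right)} = 5 + P + l$ ($Z{\left(l,P \right)} = \left(P + l\right) + 5 = 5 + P + l$)
$- 29190 Z{\left(k{\left(0 \right)},0 \right)} = - 29190 \left(5 + 0 + \left(-3 + 2 \cdot 0\right)\right) = - 29190 \left(5 + 0 + \left(-3 + 0\right)\right) = - 29190 \left(5 + 0 - 3\right) = \left(-29190\right) 2 = -58380$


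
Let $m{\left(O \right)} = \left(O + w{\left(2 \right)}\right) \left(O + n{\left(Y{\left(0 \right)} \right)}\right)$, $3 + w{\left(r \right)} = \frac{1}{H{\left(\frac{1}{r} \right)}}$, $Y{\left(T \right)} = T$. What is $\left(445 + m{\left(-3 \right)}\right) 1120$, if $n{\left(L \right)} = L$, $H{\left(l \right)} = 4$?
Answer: $517720$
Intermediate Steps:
$w{\left(r \right)} = - \frac{11}{4}$ ($w{\left(r \right)} = -3 + \frac{1}{4} = - \frac{11}{4}$)
$m{\left(O \right)} = O \left(- \frac{11}{4} + O\right)$ ($m{\left(O \right)} = \left(O - \frac{11}{4}\right) \left(O + 0\right) = \left(- \frac{11}{4} + O\right) O = O \left(- \frac{11}{4} + O\right)$)
$\left(445 + m{\left(-3 \right)}\right) 1120 = \left(445 + \frac{1}{4} \left(-3\right) \left(-11 + 4 \left(-3\right)\right)\right) 1120 = \left(445 + \frac{1}{4} \left(-3\right) \left(-11 - 12\right)\right) 1120 = \left(445 + \frac{1}{4} \left(-3\right) \left(-23\right)\right) 1120 = \left(445 + \frac{69}{4}\right) 1120 = \frac{1849}{4} \cdot 1120 = 517720$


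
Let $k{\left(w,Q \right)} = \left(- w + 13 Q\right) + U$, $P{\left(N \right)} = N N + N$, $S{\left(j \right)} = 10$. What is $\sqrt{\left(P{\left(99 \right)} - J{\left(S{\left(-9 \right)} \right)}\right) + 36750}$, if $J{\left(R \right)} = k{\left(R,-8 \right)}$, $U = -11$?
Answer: $5 \sqrt{1871} \approx 216.28$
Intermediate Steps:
$P{\left(N \right)} = N + N^{2}$ ($P{\left(N \right)} = N^{2} + N = N + N^{2}$)
$k{\left(w,Q \right)} = -11 - w + 13 Q$ ($k{\left(w,Q \right)} = \left(- w + 13 Q\right) - 11 = -11 - w + 13 Q$)
$J{\left(R \right)} = -115 - R$ ($J{\left(R \right)} = -11 - R + 13 \left(-8\right) = -11 - R - 104 = -115 - R$)
$\sqrt{\left(P{\left(99 \right)} - J{\left(S{\left(-9 \right)} \right)}\right) + 36750} = \sqrt{\left(99 \left(1 + 99\right) - \left(-115 - 10\right)\right) + 36750} = \sqrt{\left(99 \cdot 100 - \left(-115 - 10\right)\right) + 36750} = \sqrt{\left(9900 - -125\right) + 36750} = \sqrt{\left(9900 + 125\right) + 36750} = \sqrt{10025 + 36750} = \sqrt{46775} = 5 \sqrt{1871}$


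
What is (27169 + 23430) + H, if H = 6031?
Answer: 56630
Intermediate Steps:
(27169 + 23430) + H = (27169 + 23430) + 6031 = 50599 + 6031 = 56630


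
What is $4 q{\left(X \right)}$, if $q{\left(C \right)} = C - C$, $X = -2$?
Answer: $0$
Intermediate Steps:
$q{\left(C \right)} = 0$
$4 q{\left(X \right)} = 4 \cdot 0 = 0$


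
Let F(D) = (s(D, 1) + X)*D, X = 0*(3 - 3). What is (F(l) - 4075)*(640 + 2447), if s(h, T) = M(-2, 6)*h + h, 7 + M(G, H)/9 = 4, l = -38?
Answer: -128477853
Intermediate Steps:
M(G, H) = -27 (M(G, H) = -63 + 9*4 = -63 + 36 = -27)
s(h, T) = -26*h (s(h, T) = -27*h + h = -26*h)
X = 0 (X = 0*0 = 0)
F(D) = -26*D² (F(D) = (-26*D + 0)*D = (-26*D)*D = -26*D²)
(F(l) - 4075)*(640 + 2447) = (-26*(-38)² - 4075)*(640 + 2447) = (-26*1444 - 4075)*3087 = (-37544 - 4075)*3087 = -41619*3087 = -128477853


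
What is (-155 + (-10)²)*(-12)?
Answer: 660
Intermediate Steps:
(-155 + (-10)²)*(-12) = (-155 + 100)*(-12) = -55*(-12) = 660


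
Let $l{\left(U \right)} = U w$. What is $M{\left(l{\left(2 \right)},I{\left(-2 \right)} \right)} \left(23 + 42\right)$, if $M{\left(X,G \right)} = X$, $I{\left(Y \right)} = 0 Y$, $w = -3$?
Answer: $-390$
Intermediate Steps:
$l{\left(U \right)} = - 3 U$ ($l{\left(U \right)} = U \left(-3\right) = - 3 U$)
$I{\left(Y \right)} = 0$
$M{\left(l{\left(2 \right)},I{\left(-2 \right)} \right)} \left(23 + 42\right) = \left(-3\right) 2 \left(23 + 42\right) = \left(-6\right) 65 = -390$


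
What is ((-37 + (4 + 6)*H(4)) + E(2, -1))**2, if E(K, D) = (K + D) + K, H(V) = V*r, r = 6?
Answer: 42436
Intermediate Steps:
H(V) = 6*V (H(V) = V*6 = 6*V)
E(K, D) = D + 2*K (E(K, D) = (D + K) + K = D + 2*K)
((-37 + (4 + 6)*H(4)) + E(2, -1))**2 = ((-37 + (4 + 6)*(6*4)) + (-1 + 2*2))**2 = ((-37 + 10*24) + (-1 + 4))**2 = ((-37 + 240) + 3)**2 = (203 + 3)**2 = 206**2 = 42436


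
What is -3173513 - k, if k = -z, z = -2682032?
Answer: -5855545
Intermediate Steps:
k = 2682032 (k = -1*(-2682032) = 2682032)
-3173513 - k = -3173513 - 1*2682032 = -3173513 - 2682032 = -5855545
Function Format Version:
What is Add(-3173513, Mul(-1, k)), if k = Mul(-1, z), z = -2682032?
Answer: -5855545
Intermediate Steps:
k = 2682032 (k = Mul(-1, -2682032) = 2682032)
Add(-3173513, Mul(-1, k)) = Add(-3173513, Mul(-1, 2682032)) = Add(-3173513, -2682032) = -5855545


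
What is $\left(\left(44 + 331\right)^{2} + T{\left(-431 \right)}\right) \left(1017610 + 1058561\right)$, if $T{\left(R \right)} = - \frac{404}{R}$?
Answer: $\frac{125836265476209}{431} \approx 2.9196 \cdot 10^{11}$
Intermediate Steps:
$\left(\left(44 + 331\right)^{2} + T{\left(-431 \right)}\right) \left(1017610 + 1058561\right) = \left(\left(44 + 331\right)^{2} - \frac{404}{-431}\right) \left(1017610 + 1058561\right) = \left(375^{2} - - \frac{404}{431}\right) 2076171 = \left(140625 + \frac{404}{431}\right) 2076171 = \frac{60609779}{431} \cdot 2076171 = \frac{125836265476209}{431}$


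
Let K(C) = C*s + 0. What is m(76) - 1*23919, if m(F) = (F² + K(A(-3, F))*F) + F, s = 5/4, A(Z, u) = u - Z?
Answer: -10562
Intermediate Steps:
s = 5/4 (s = 5*(¼) = 5/4 ≈ 1.2500)
K(C) = 5*C/4 (K(C) = C*(5/4) + 0 = 5*C/4 + 0 = 5*C/4)
m(F) = F + F² + F*(15/4 + 5*F/4) (m(F) = (F² + (5*(F - 1*(-3))/4)*F) + F = (F² + (5*(F + 3)/4)*F) + F = (F² + (5*(3 + F)/4)*F) + F = (F² + (15/4 + 5*F/4)*F) + F = (F² + F*(15/4 + 5*F/4)) + F = F + F² + F*(15/4 + 5*F/4))
m(76) - 1*23919 = (¼)*76*(19 + 9*76) - 1*23919 = (¼)*76*(19 + 684) - 23919 = (¼)*76*703 - 23919 = 13357 - 23919 = -10562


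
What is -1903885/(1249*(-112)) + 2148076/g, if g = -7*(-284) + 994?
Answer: 21869102897/29796144 ≈ 733.96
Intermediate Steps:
g = 2982 (g = 1988 + 994 = 2982)
-1903885/(1249*(-112)) + 2148076/g = -1903885/(1249*(-112)) + 2148076/2982 = -1903885/(-139888) + 2148076*(1/2982) = -1903885*(-1/139888) + 153434/213 = 1903885/139888 + 153434/213 = 21869102897/29796144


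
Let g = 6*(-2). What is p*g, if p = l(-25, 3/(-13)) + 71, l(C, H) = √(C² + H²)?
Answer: -852 - 12*√105634/13 ≈ -1152.0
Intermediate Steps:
p = 71 + √105634/13 (p = √((-25)² + (3/(-13))²) + 71 = √(625 + (3*(-1/13))²) + 71 = √(625 + (-3/13)²) + 71 = √(625 + 9/169) + 71 = √(105634/169) + 71 = √105634/13 + 71 = 71 + √105634/13 ≈ 96.001)
g = -12
p*g = (71 + √105634/13)*(-12) = -852 - 12*√105634/13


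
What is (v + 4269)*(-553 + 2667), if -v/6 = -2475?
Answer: 40417566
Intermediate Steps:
v = 14850 (v = -6*(-2475) = 14850)
(v + 4269)*(-553 + 2667) = (14850 + 4269)*(-553 + 2667) = 19119*2114 = 40417566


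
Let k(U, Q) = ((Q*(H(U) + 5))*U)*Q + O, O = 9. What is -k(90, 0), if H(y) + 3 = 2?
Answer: -9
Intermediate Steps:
H(y) = -1 (H(y) = -3 + 2 = -1)
k(U, Q) = 9 + 4*U*Q**2 (k(U, Q) = ((Q*(-1 + 5))*U)*Q + 9 = ((Q*4)*U)*Q + 9 = ((4*Q)*U)*Q + 9 = (4*Q*U)*Q + 9 = 4*U*Q**2 + 9 = 9 + 4*U*Q**2)
-k(90, 0) = -(9 + 4*90*0**2) = -(9 + 4*90*0) = -(9 + 0) = -1*9 = -9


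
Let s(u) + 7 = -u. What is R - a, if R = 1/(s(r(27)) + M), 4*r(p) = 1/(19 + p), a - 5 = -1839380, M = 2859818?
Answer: 967888732055809/526205223 ≈ 1.8394e+6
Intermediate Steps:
a = -1839375 (a = 5 - 1839380 = -1839375)
r(p) = 1/(4*(19 + p))
s(u) = -7 - u
R = 184/526205223 (R = 1/((-7 - 1/(4*(19 + 27))) + 2859818) = 1/((-7 - 1/(4*46)) + 2859818) = 1/((-7 - 1*1/184) + 2859818) = 1/((-7 - 1/184) + 2859818) = 1/(-1289/184 + 2859818) = 1/(526205223/184) = 184/526205223 ≈ 3.4967e-7)
R - a = 184/526205223 - 1*(-1839375) = 184/526205223 + 1839375 = 967888732055809/526205223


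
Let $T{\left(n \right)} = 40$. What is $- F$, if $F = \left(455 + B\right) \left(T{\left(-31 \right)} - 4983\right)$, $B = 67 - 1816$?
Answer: $-6396242$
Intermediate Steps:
$B = -1749$
$F = 6396242$ ($F = \left(455 - 1749\right) \left(40 - 4983\right) = \left(-1294\right) \left(-4943\right) = 6396242$)
$- F = \left(-1\right) 6396242 = -6396242$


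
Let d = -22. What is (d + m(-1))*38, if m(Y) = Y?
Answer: -874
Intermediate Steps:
(d + m(-1))*38 = (-22 - 1)*38 = -23*38 = -874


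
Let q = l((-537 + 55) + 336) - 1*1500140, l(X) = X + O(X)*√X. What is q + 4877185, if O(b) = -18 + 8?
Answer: 3376899 - 10*I*√146 ≈ 3.3769e+6 - 120.83*I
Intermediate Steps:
O(b) = -10
l(X) = X - 10*√X
q = -1500286 - 10*I*√146 (q = (((-537 + 55) + 336) - 10*√((-537 + 55) + 336)) - 1*1500140 = ((-482 + 336) - 10*√(-482 + 336)) - 1500140 = (-146 - 10*I*√146) - 1500140 = -1500286 - 10*I*√146 ≈ -1.5003e+6 - 120.83*I)
q + 4877185 = (-1500286 - 10*I*√146) + 4877185 = 3376899 - 10*I*√146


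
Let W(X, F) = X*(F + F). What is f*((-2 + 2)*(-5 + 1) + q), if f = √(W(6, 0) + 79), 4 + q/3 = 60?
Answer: 168*√79 ≈ 1493.2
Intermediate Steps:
q = 168 (q = -12 + 3*60 = -12 + 180 = 168)
W(X, F) = 2*F*X (W(X, F) = X*(2*F) = 2*F*X)
f = √79 (f = √(2*0*6 + 79) = √(0 + 79) = √79 ≈ 8.8882)
f*((-2 + 2)*(-5 + 1) + q) = √79*((-2 + 2)*(-5 + 1) + 168) = √79*(0*(-4) + 168) = √79*(0 + 168) = √79*168 = 168*√79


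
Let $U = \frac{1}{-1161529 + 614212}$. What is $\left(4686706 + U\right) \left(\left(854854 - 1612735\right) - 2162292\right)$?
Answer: $- \frac{2496858752892683191}{182439} \approx -1.3686 \cdot 10^{13}$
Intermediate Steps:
$U = - \frac{1}{547317}$ ($U = \frac{1}{-547317} = - \frac{1}{547317} \approx -1.8271 \cdot 10^{-6}$)
$\left(4686706 + U\right) \left(\left(854854 - 1612735\right) - 2162292\right) = \left(4686706 - \frac{1}{547317}\right) \left(\left(854854 - 1612735\right) - 2162292\right) = \frac{2565113867801 \left(\left(854854 - 1612735\right) - 2162292\right)}{547317} = \frac{2565113867801 \left(-757881 - 2162292\right)}{547317} = \frac{2565113867801}{547317} \left(-2920173\right) = - \frac{2496858752892683191}{182439}$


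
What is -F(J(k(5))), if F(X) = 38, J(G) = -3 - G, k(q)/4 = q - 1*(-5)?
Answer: -38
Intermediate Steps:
k(q) = 20 + 4*q (k(q) = 4*(q - 1*(-5)) = 4*(q + 5) = 4*(5 + q) = 20 + 4*q)
-F(J(k(5))) = -1*38 = -38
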